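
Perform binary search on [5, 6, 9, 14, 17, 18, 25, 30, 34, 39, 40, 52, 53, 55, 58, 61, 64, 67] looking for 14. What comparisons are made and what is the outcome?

Binary search for 14 in [5, 6, 9, 14, 17, 18, 25, 30, 34, 39, 40, 52, 53, 55, 58, 61, 64, 67]:

lo=0, hi=17, mid=8, arr[mid]=34 -> 34 > 14, search left half
lo=0, hi=7, mid=3, arr[mid]=14 -> Found target at index 3!

Binary search finds 14 at index 3 after 2 comparisons. The search repeatedly halves the search space by comparing with the middle element.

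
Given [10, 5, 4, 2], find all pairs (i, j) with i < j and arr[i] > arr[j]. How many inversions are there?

Finding inversions in [10, 5, 4, 2]:

(0, 1): arr[0]=10 > arr[1]=5
(0, 2): arr[0]=10 > arr[2]=4
(0, 3): arr[0]=10 > arr[3]=2
(1, 2): arr[1]=5 > arr[2]=4
(1, 3): arr[1]=5 > arr[3]=2
(2, 3): arr[2]=4 > arr[3]=2

Total inversions: 6

The array has 6 inversion(s): (0,1), (0,2), (0,3), (1,2), (1,3), (2,3). Each pair (i,j) satisfies i < j and arr[i] > arr[j].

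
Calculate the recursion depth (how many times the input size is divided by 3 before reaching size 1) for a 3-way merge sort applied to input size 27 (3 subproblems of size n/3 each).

For divide and conquer with division factor 3:

Problem sizes at each level:
Level 0: 27
Level 1: 9
Level 2: 3
Level 3: 1

The root is level 0 and the size-1 base case is level 3 (the tree spans levels 0 through 3, i.e. 4 levels counting the root), so the depth is the number of divisions: log_3(27) = 3

The recursion tree depth is log_3(27) = 3. At each level, the problem size is divided by 3, so it takes 3 divisions to reduce to a base case of size 1. The algorithm makes 3 recursive calls at each level.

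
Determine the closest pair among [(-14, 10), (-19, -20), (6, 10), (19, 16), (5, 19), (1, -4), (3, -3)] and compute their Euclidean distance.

Computing all pairwise distances among 7 points:

d((-14, 10), (-19, -20)) = 30.4138
d((-14, 10), (6, 10)) = 20.0
d((-14, 10), (19, 16)) = 33.541
d((-14, 10), (5, 19)) = 21.0238
d((-14, 10), (1, -4)) = 20.5183
d((-14, 10), (3, -3)) = 21.4009
d((-19, -20), (6, 10)) = 39.0512
d((-19, -20), (19, 16)) = 52.345
d((-19, -20), (5, 19)) = 45.793
d((-19, -20), (1, -4)) = 25.6125
d((-19, -20), (3, -3)) = 27.8029
d((6, 10), (19, 16)) = 14.3178
d((6, 10), (5, 19)) = 9.0554
d((6, 10), (1, -4)) = 14.8661
d((6, 10), (3, -3)) = 13.3417
d((19, 16), (5, 19)) = 14.3178
d((19, 16), (1, -4)) = 26.9072
d((19, 16), (3, -3)) = 24.8395
d((5, 19), (1, -4)) = 23.3452
d((5, 19), (3, -3)) = 22.0907
d((1, -4), (3, -3)) = 2.2361 <-- minimum

Closest pair: (1, -4) and (3, -3) with distance 2.2361

The closest pair is (1, -4) and (3, -3) with Euclidean distance 2.2361. For 7 points, brute-force pairwise comparison is shown above. For large n, the divide-and-conquer algorithm (sort by x, recurse on halves, check the dividing strip) achieves O(n log n).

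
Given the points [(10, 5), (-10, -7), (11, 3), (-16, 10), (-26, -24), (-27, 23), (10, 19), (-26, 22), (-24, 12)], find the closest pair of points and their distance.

Computing all pairwise distances among 9 points:

d((10, 5), (-10, -7)) = 23.3238
d((10, 5), (11, 3)) = 2.2361
d((10, 5), (-16, 10)) = 26.4764
d((10, 5), (-26, -24)) = 46.2277
d((10, 5), (-27, 23)) = 41.1461
d((10, 5), (10, 19)) = 14.0
d((10, 5), (-26, 22)) = 39.8121
d((10, 5), (-24, 12)) = 34.7131
d((-10, -7), (11, 3)) = 23.2594
d((-10, -7), (-16, 10)) = 18.0278
d((-10, -7), (-26, -24)) = 23.3452
d((-10, -7), (-27, 23)) = 34.4819
d((-10, -7), (10, 19)) = 32.8024
d((-10, -7), (-26, 22)) = 33.121
d((-10, -7), (-24, 12)) = 23.6008
d((11, 3), (-16, 10)) = 27.8927
d((11, 3), (-26, -24)) = 45.8039
d((11, 3), (-27, 23)) = 42.9418
d((11, 3), (10, 19)) = 16.0312
d((11, 3), (-26, 22)) = 41.5933
d((11, 3), (-24, 12)) = 36.1386
d((-16, 10), (-26, -24)) = 35.4401
d((-16, 10), (-27, 23)) = 17.0294
d((-16, 10), (10, 19)) = 27.5136
d((-16, 10), (-26, 22)) = 15.6205
d((-16, 10), (-24, 12)) = 8.2462
d((-26, -24), (-27, 23)) = 47.0106
d((-26, -24), (10, 19)) = 56.0803
d((-26, -24), (-26, 22)) = 46.0
d((-26, -24), (-24, 12)) = 36.0555
d((-27, 23), (10, 19)) = 37.2156
d((-27, 23), (-26, 22)) = 1.4142 <-- minimum
d((-27, 23), (-24, 12)) = 11.4018
d((10, 19), (-26, 22)) = 36.1248
d((10, 19), (-24, 12)) = 34.7131
d((-26, 22), (-24, 12)) = 10.198

Closest pair: (-27, 23) and (-26, 22) with distance 1.4142

The closest pair is (-27, 23) and (-26, 22) with Euclidean distance 1.4142. For 9 points, brute-force pairwise comparison is shown above. For large n, the divide-and-conquer algorithm (sort by x, recurse on halves, check the dividing strip) achieves O(n log n).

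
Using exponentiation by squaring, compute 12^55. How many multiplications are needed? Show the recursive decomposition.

Computing 12^55 by squaring (build up from 12^1; each line after the first costs one multiplication):

12^1 = 12
12^2 = (12^1)^2 = 12^2 = 144
12^3 = 12 * 12^2 = 12 * 144 = 1728
12^6 = (12^3)^2 = 1728^2 = 2985984
12^12 = (12^6)^2 = 2985984^2 = 8916100448256
12^13 = 12 * 12^12 = 12 * 8916100448256 = 106993205379072
12^26 = (12^13)^2 = 106993205379072^2 = 11447545997288281555215581184
12^27 = 12 * 12^26 = 12 * 11447545997288281555215581184 = 137370551967459378662586974208
12^54 = (12^27)^2 = 137370551967459378662586974208^2 = 18870668547844457769972080826950345531368943638112857227264
12^55 = 12 * 12^54 = 12 * 18870668547844457769972080826950345531368943638112857227264 = 226448022574133493239664969923404146376427323657354286727168

Result: 226448022574133493239664969923404146376427323657354286727168
Multiplications needed: 9 (9 lines after 12^1)

12^55 = 226448022574133493239664969923404146376427323657354286727168. Using exponentiation by squaring, this requires 9 multiplications. The key idea: if the exponent is even, square the half-power; if odd, multiply by the base once.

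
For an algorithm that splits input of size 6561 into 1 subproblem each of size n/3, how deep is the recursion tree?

For divide and conquer with division factor 3:

Problem sizes at each level:
Level 0: 6561
Level 1: 2187
Level 2: 729
Level 3: 243
Level 4: 81
Level 5: 27
Level 6: 9
Level 7: 3
Level 8: 1

The root is level 0 and the size-1 base case is level 8 (the tree spans levels 0 through 8, i.e. 9 levels counting the root), so the depth is the number of divisions: log_3(6561) = 8

The recursion tree depth is log_3(6561) = 8. At each level, the problem size is divided by 3, so it takes 8 divisions to reduce to a base case of size 1. The algorithm makes 1 recursive call at each level.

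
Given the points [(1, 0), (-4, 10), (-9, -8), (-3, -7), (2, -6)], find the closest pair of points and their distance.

Computing all pairwise distances among 5 points:

d((1, 0), (-4, 10)) = 11.1803
d((1, 0), (-9, -8)) = 12.8062
d((1, 0), (-3, -7)) = 8.0623
d((1, 0), (2, -6)) = 6.0828
d((-4, 10), (-9, -8)) = 18.6815
d((-4, 10), (-3, -7)) = 17.0294
d((-4, 10), (2, -6)) = 17.088
d((-9, -8), (-3, -7)) = 6.0828
d((-9, -8), (2, -6)) = 11.1803
d((-3, -7), (2, -6)) = 5.099 <-- minimum

Closest pair: (-3, -7) and (2, -6) with distance 5.099

The closest pair is (-3, -7) and (2, -6) with Euclidean distance 5.099. For 5 points, brute-force pairwise comparison is shown above. For large n, the divide-and-conquer algorithm (sort by x, recurse on halves, check the dividing strip) achieves O(n log n).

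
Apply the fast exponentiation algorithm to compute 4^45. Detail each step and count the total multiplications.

Computing 4^45 by squaring (build up from 4^1; each line after the first costs one multiplication):

4^1 = 4
4^2 = (4^1)^2 = 4^2 = 16
4^4 = (4^2)^2 = 16^2 = 256
4^5 = 4 * 4^4 = 4 * 256 = 1024
4^10 = (4^5)^2 = 1024^2 = 1048576
4^11 = 4 * 4^10 = 4 * 1048576 = 4194304
4^22 = (4^11)^2 = 4194304^2 = 17592186044416
4^44 = (4^22)^2 = 17592186044416^2 = 309485009821345068724781056
4^45 = 4 * 4^44 = 4 * 309485009821345068724781056 = 1237940039285380274899124224

Result: 1237940039285380274899124224
Multiplications needed: 8 (8 lines after 4^1)

4^45 = 1237940039285380274899124224. Using exponentiation by squaring, this requires 8 multiplications. The key idea: if the exponent is even, square the half-power; if odd, multiply by the base once.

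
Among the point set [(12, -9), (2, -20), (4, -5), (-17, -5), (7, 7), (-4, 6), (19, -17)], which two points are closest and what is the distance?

Computing all pairwise distances among 7 points:

d((12, -9), (2, -20)) = 14.8661
d((12, -9), (4, -5)) = 8.9443 <-- minimum
d((12, -9), (-17, -5)) = 29.2746
d((12, -9), (7, 7)) = 16.7631
d((12, -9), (-4, 6)) = 21.9317
d((12, -9), (19, -17)) = 10.6301
d((2, -20), (4, -5)) = 15.1327
d((2, -20), (-17, -5)) = 24.2074
d((2, -20), (7, 7)) = 27.4591
d((2, -20), (-4, 6)) = 26.6833
d((2, -20), (19, -17)) = 17.2627
d((4, -5), (-17, -5)) = 21.0
d((4, -5), (7, 7)) = 12.3693
d((4, -5), (-4, 6)) = 13.6015
d((4, -5), (19, -17)) = 19.2094
d((-17, -5), (7, 7)) = 26.8328
d((-17, -5), (-4, 6)) = 17.0294
d((-17, -5), (19, -17)) = 37.9473
d((7, 7), (-4, 6)) = 11.0454
d((7, 7), (19, -17)) = 26.8328
d((-4, 6), (19, -17)) = 32.5269

Closest pair: (12, -9) and (4, -5) with distance 8.9443

The closest pair is (12, -9) and (4, -5) with Euclidean distance 8.9443. For 7 points, brute-force pairwise comparison is shown above. For large n, the divide-and-conquer algorithm (sort by x, recurse on halves, check the dividing strip) achieves O(n log n).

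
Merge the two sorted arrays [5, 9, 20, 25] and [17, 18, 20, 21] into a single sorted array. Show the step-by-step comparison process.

Merging process:

Compare 5 vs 17: take 5 from left. Merged: [5]
Compare 9 vs 17: take 9 from left. Merged: [5, 9]
Compare 20 vs 17: take 17 from right. Merged: [5, 9, 17]
Compare 20 vs 18: take 18 from right. Merged: [5, 9, 17, 18]
Compare 20 vs 20: take 20 from left. Merged: [5, 9, 17, 18, 20]
Compare 25 vs 20: take 20 from right. Merged: [5, 9, 17, 18, 20, 20]
Compare 25 vs 21: take 21 from right. Merged: [5, 9, 17, 18, 20, 20, 21]
Append remaining from left: [25]. Merged: [5, 9, 17, 18, 20, 20, 21, 25]

Final merged array: [5, 9, 17, 18, 20, 20, 21, 25]
Total comparisons: 7

The merged array is [5, 9, 17, 18, 20, 20, 21, 25], requiring 7 comparisons. The merge step runs in O(n) time where n is the total number of elements.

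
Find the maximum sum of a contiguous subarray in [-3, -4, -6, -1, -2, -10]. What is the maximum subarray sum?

Using Kadane's algorithm on [-3, -4, -6, -1, -2, -10]:

Scanning through the array:
Position 1 (value -4): max_ending_here = -4, max_so_far = -3
Position 2 (value -6): max_ending_here = -6, max_so_far = -3
Position 3 (value -1): max_ending_here = -1, max_so_far = -1
Position 4 (value -2): max_ending_here = -2, max_so_far = -1
Position 5 (value -10): max_ending_here = -10, max_so_far = -1

Maximum subarray: [-1]
Maximum sum: -1

The maximum subarray is [-1] with sum -1. This subarray runs from index 3 to index 3.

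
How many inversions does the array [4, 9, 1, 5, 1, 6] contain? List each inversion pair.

Finding inversions in [4, 9, 1, 5, 1, 6]:

(0, 2): arr[0]=4 > arr[2]=1
(0, 4): arr[0]=4 > arr[4]=1
(1, 2): arr[1]=9 > arr[2]=1
(1, 3): arr[1]=9 > arr[3]=5
(1, 4): arr[1]=9 > arr[4]=1
(1, 5): arr[1]=9 > arr[5]=6
(3, 4): arr[3]=5 > arr[4]=1

Total inversions: 7

The array has 7 inversion(s): (0,2), (0,4), (1,2), (1,3), (1,4), (1,5), (3,4). Each pair (i,j) satisfies i < j and arr[i] > arr[j].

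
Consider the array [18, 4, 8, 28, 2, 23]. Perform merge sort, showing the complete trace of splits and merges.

Merge sort trace:

Split: [18, 4, 8, 28, 2, 23] -> [18, 4, 8] and [28, 2, 23]
  Split: [18, 4, 8] -> [18] and [4, 8]
    Split: [4, 8] -> [4] and [8]
    Merge: [4] + [8] -> [4, 8]
  Merge: [18] + [4, 8] -> [4, 8, 18]
  Split: [28, 2, 23] -> [28] and [2, 23]
    Split: [2, 23] -> [2] and [23]
    Merge: [2] + [23] -> [2, 23]
  Merge: [28] + [2, 23] -> [2, 23, 28]
Merge: [4, 8, 18] + [2, 23, 28] -> [2, 4, 8, 18, 23, 28]

Final sorted array: [2, 4, 8, 18, 23, 28]

The merge sort proceeds by recursively splitting the array and merging sorted halves.
After all merges, the sorted array is [2, 4, 8, 18, 23, 28].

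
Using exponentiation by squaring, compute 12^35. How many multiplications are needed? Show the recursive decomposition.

Computing 12^35 by squaring (build up from 12^1; each line after the first costs one multiplication):

12^1 = 12
12^2 = (12^1)^2 = 12^2 = 144
12^4 = (12^2)^2 = 144^2 = 20736
12^8 = (12^4)^2 = 20736^2 = 429981696
12^16 = (12^8)^2 = 429981696^2 = 184884258895036416
12^17 = 12 * 12^16 = 12 * 184884258895036416 = 2218611106740436992
12^34 = (12^17)^2 = 2218611106740436992^2 = 4922235242952026704037113243122008064
12^35 = 12 * 12^34 = 12 * 4922235242952026704037113243122008064 = 59066822915424320448445358917464096768

Result: 59066822915424320448445358917464096768
Multiplications needed: 7 (7 lines after 12^1)

12^35 = 59066822915424320448445358917464096768. Using exponentiation by squaring, this requires 7 multiplications. The key idea: if the exponent is even, square the half-power; if odd, multiply by the base once.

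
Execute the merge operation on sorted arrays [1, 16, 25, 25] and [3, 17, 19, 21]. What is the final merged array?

Merging process:

Compare 1 vs 3: take 1 from left. Merged: [1]
Compare 16 vs 3: take 3 from right. Merged: [1, 3]
Compare 16 vs 17: take 16 from left. Merged: [1, 3, 16]
Compare 25 vs 17: take 17 from right. Merged: [1, 3, 16, 17]
Compare 25 vs 19: take 19 from right. Merged: [1, 3, 16, 17, 19]
Compare 25 vs 21: take 21 from right. Merged: [1, 3, 16, 17, 19, 21]
Append remaining from left: [25, 25]. Merged: [1, 3, 16, 17, 19, 21, 25, 25]

Final merged array: [1, 3, 16, 17, 19, 21, 25, 25]
Total comparisons: 6

The merged array is [1, 3, 16, 17, 19, 21, 25, 25], requiring 6 comparisons. The merge step runs in O(n) time where n is the total number of elements.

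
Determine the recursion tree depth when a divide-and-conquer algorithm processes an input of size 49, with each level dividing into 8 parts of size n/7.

For divide and conquer with division factor 7:

Problem sizes at each level:
Level 0: 49
Level 1: 7
Level 2: 1

The root is level 0 and the size-1 base case is level 2 (the tree spans levels 0 through 2, i.e. 3 levels counting the root), so the depth is the number of divisions: log_7(49) = 2

The recursion tree depth is log_7(49) = 2. At each level, the problem size is divided by 7, so it takes 2 divisions to reduce to a base case of size 1. The algorithm makes 8 recursive calls at each level.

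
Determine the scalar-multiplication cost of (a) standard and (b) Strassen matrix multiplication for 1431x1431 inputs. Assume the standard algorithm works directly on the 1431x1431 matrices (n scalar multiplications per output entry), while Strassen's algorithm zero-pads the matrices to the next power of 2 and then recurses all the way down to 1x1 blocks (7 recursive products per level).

Matrix multiplication for 1431x1431 matrices:

Strassen's algorithm requires power-of-2 dimensions. Pad 1431x1431 to 2048x2048 (next power of 2).

Standard algorithm: 1431^3 = 2930345991 multiplications
Strassen's algorithm: 7^(log2(2048)) = 7^11 = 1977326743 multiplications
Savings: 2930345991 - 1977326743 = 953019248 multiplications

Standard: 2930345991 multiplications (1431^3). Strassen: 1977326743 multiplications (7^11, after padding to 2048x2048). Strassen reduces 8 recursive multiplications to 7 at each level.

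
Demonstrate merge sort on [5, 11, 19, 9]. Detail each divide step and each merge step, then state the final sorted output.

Merge sort trace:

Split: [5, 11, 19, 9] -> [5, 11] and [19, 9]
  Split: [5, 11] -> [5] and [11]
  Merge: [5] + [11] -> [5, 11]
  Split: [19, 9] -> [19] and [9]
  Merge: [19] + [9] -> [9, 19]
Merge: [5, 11] + [9, 19] -> [5, 9, 11, 19]

Final sorted array: [5, 9, 11, 19]

The merge sort proceeds by recursively splitting the array and merging sorted halves.
After all merges, the sorted array is [5, 9, 11, 19].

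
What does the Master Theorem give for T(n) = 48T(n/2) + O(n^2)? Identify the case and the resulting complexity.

Master Theorem for T(n) = 48T(n/2) + O(n^2):

a = 48, b = 2, c = 2
log_b(a) = log_2(48) = 5.5850

Case 1: c = 2 < log_2(48) = 5.5850
T(n) = O(n^(log_2 48))

For T(n) = 48T(n/2) + O(n^2): log_2(48) = 5.5850. This is Case 1 of the Master Theorem (c < log_b(a), work dominated by leaves), giving O(n^(log_2 48)).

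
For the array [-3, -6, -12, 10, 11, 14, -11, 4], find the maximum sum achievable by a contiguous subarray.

Using Kadane's algorithm on [-3, -6, -12, 10, 11, 14, -11, 4]:

Scanning through the array:
Position 1 (value -6): max_ending_here = -6, max_so_far = -3
Position 2 (value -12): max_ending_here = -12, max_so_far = -3
Position 3 (value 10): max_ending_here = 10, max_so_far = 10
Position 4 (value 11): max_ending_here = 21, max_so_far = 21
Position 5 (value 14): max_ending_here = 35, max_so_far = 35
Position 6 (value -11): max_ending_here = 24, max_so_far = 35
Position 7 (value 4): max_ending_here = 28, max_so_far = 35

Maximum subarray: [10, 11, 14]
Maximum sum: 35

The maximum subarray is [10, 11, 14] with sum 35. This subarray runs from index 3 to index 5.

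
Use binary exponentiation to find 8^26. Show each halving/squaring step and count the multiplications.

Computing 8^26 by squaring (build up from 8^1; each line after the first costs one multiplication):

8^1 = 8
8^2 = (8^1)^2 = 8^2 = 64
8^3 = 8 * 8^2 = 8 * 64 = 512
8^6 = (8^3)^2 = 512^2 = 262144
8^12 = (8^6)^2 = 262144^2 = 68719476736
8^13 = 8 * 8^12 = 8 * 68719476736 = 549755813888
8^26 = (8^13)^2 = 549755813888^2 = 302231454903657293676544

Result: 302231454903657293676544
Multiplications needed: 6 (6 lines after 8^1)

8^26 = 302231454903657293676544. Using exponentiation by squaring, this requires 6 multiplications. The key idea: if the exponent is even, square the half-power; if odd, multiply by the base once.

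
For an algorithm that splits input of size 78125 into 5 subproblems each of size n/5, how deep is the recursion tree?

For divide and conquer with division factor 5:

Problem sizes at each level:
Level 0: 78125
Level 1: 15625
Level 2: 3125
Level 3: 625
Level 4: 125
Level 5: 25
Level 6: 5
Level 7: 1

The root is level 0 and the size-1 base case is level 7 (the tree spans levels 0 through 7, i.e. 8 levels counting the root), so the depth is the number of divisions: log_5(78125) = 7

The recursion tree depth is log_5(78125) = 7. At each level, the problem size is divided by 5, so it takes 7 divisions to reduce to a base case of size 1. The algorithm makes 5 recursive calls at each level.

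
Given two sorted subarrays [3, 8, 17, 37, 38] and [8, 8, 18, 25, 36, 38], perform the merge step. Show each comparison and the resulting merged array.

Merging process:

Compare 3 vs 8: take 3 from left. Merged: [3]
Compare 8 vs 8: take 8 from left. Merged: [3, 8]
Compare 17 vs 8: take 8 from right. Merged: [3, 8, 8]
Compare 17 vs 8: take 8 from right. Merged: [3, 8, 8, 8]
Compare 17 vs 18: take 17 from left. Merged: [3, 8, 8, 8, 17]
Compare 37 vs 18: take 18 from right. Merged: [3, 8, 8, 8, 17, 18]
Compare 37 vs 25: take 25 from right. Merged: [3, 8, 8, 8, 17, 18, 25]
Compare 37 vs 36: take 36 from right. Merged: [3, 8, 8, 8, 17, 18, 25, 36]
Compare 37 vs 38: take 37 from left. Merged: [3, 8, 8, 8, 17, 18, 25, 36, 37]
Compare 38 vs 38: take 38 from left. Merged: [3, 8, 8, 8, 17, 18, 25, 36, 37, 38]
Append remaining from right: [38]. Merged: [3, 8, 8, 8, 17, 18, 25, 36, 37, 38, 38]

Final merged array: [3, 8, 8, 8, 17, 18, 25, 36, 37, 38, 38]
Total comparisons: 10

The merged array is [3, 8, 8, 8, 17, 18, 25, 36, 37, 38, 38], requiring 10 comparisons. The merge step runs in O(n) time where n is the total number of elements.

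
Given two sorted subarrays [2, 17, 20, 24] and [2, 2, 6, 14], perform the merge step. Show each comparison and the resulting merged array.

Merging process:

Compare 2 vs 2: take 2 from left. Merged: [2]
Compare 17 vs 2: take 2 from right. Merged: [2, 2]
Compare 17 vs 2: take 2 from right. Merged: [2, 2, 2]
Compare 17 vs 6: take 6 from right. Merged: [2, 2, 2, 6]
Compare 17 vs 14: take 14 from right. Merged: [2, 2, 2, 6, 14]
Append remaining from left: [17, 20, 24]. Merged: [2, 2, 2, 6, 14, 17, 20, 24]

Final merged array: [2, 2, 2, 6, 14, 17, 20, 24]
Total comparisons: 5

The merged array is [2, 2, 2, 6, 14, 17, 20, 24], requiring 5 comparisons. The merge step runs in O(n) time where n is the total number of elements.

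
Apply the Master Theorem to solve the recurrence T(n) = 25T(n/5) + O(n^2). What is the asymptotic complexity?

Master Theorem for T(n) = 25T(n/5) + O(n^2):

a = 25, b = 5, c = 2
log_b(a) = log_5(25) = 2.0000

Case 2: c = 2 = log_5(25) = 2.0000
T(n) = O(n^2 log n) = O(n^2 log n)

For T(n) = 25T(n/5) + O(n^2): log_5(25) = 2.0000. This is Case 2 of the Master Theorem (c = log_b(a), equal work at all levels), giving O(n^2 log n).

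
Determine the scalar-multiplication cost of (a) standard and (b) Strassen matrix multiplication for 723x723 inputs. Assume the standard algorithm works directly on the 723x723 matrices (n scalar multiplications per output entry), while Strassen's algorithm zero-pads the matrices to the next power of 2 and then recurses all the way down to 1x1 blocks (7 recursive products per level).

Matrix multiplication for 723x723 matrices:

Strassen's algorithm requires power-of-2 dimensions. Pad 723x723 to 1024x1024 (next power of 2).

Standard algorithm: 723^3 = 377933067 multiplications
Strassen's algorithm: 7^(log2(1024)) = 7^10 = 282475249 multiplications
Savings: 377933067 - 282475249 = 95457818 multiplications

Standard: 377933067 multiplications (723^3). Strassen: 282475249 multiplications (7^10, after padding to 1024x1024). Strassen reduces 8 recursive multiplications to 7 at each level.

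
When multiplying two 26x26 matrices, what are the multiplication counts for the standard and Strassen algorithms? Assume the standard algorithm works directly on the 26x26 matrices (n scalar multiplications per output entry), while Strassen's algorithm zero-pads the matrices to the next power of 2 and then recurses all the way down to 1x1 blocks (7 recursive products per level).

Matrix multiplication for 26x26 matrices:

Strassen's algorithm requires power-of-2 dimensions. Pad 26x26 to 32x32 (next power of 2).

Standard algorithm: 26^3 = 17576 multiplications
Strassen's algorithm: 7^(log2(32)) = 7^5 = 16807 multiplications
Savings: 17576 - 16807 = 769 multiplications

Standard: 17576 multiplications (26^3). Strassen: 16807 multiplications (7^5, after padding to 32x32). Strassen reduces 8 recursive multiplications to 7 at each level.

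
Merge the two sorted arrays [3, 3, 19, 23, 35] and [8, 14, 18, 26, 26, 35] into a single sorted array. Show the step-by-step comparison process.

Merging process:

Compare 3 vs 8: take 3 from left. Merged: [3]
Compare 3 vs 8: take 3 from left. Merged: [3, 3]
Compare 19 vs 8: take 8 from right. Merged: [3, 3, 8]
Compare 19 vs 14: take 14 from right. Merged: [3, 3, 8, 14]
Compare 19 vs 18: take 18 from right. Merged: [3, 3, 8, 14, 18]
Compare 19 vs 26: take 19 from left. Merged: [3, 3, 8, 14, 18, 19]
Compare 23 vs 26: take 23 from left. Merged: [3, 3, 8, 14, 18, 19, 23]
Compare 35 vs 26: take 26 from right. Merged: [3, 3, 8, 14, 18, 19, 23, 26]
Compare 35 vs 26: take 26 from right. Merged: [3, 3, 8, 14, 18, 19, 23, 26, 26]
Compare 35 vs 35: take 35 from left. Merged: [3, 3, 8, 14, 18, 19, 23, 26, 26, 35]
Append remaining from right: [35]. Merged: [3, 3, 8, 14, 18, 19, 23, 26, 26, 35, 35]

Final merged array: [3, 3, 8, 14, 18, 19, 23, 26, 26, 35, 35]
Total comparisons: 10

The merged array is [3, 3, 8, 14, 18, 19, 23, 26, 26, 35, 35], requiring 10 comparisons. The merge step runs in O(n) time where n is the total number of elements.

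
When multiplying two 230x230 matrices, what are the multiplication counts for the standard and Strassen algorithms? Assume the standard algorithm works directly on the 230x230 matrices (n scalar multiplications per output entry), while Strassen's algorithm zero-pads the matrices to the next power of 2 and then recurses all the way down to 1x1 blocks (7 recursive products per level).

Matrix multiplication for 230x230 matrices:

Strassen's algorithm requires power-of-2 dimensions. Pad 230x230 to 256x256 (next power of 2).

Standard algorithm: 230^3 = 12167000 multiplications
Strassen's algorithm: 7^(log2(256)) = 7^8 = 5764801 multiplications
Savings: 12167000 - 5764801 = 6402199 multiplications

Standard: 12167000 multiplications (230^3). Strassen: 5764801 multiplications (7^8, after padding to 256x256). Strassen reduces 8 recursive multiplications to 7 at each level.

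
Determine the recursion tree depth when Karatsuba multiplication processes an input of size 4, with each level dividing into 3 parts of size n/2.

For divide and conquer with division factor 2:

Problem sizes at each level:
Level 0: 4
Level 1: 2
Level 2: 1

The root is level 0 and the size-1 base case is level 2 (the tree spans levels 0 through 2, i.e. 3 levels counting the root), so the depth is the number of divisions: log_2(4) = 2

The recursion tree depth is log_2(4) = 2. At each level, the problem size is divided by 2, so it takes 2 divisions to reduce to a base case of size 1. The algorithm makes 3 recursive calls at each level.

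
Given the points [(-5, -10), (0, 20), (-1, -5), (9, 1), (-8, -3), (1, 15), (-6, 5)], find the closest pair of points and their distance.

Computing all pairwise distances among 7 points:

d((-5, -10), (0, 20)) = 30.4138
d((-5, -10), (-1, -5)) = 6.4031
d((-5, -10), (9, 1)) = 17.8045
d((-5, -10), (-8, -3)) = 7.6158
d((-5, -10), (1, 15)) = 25.7099
d((-5, -10), (-6, 5)) = 15.0333
d((0, 20), (-1, -5)) = 25.02
d((0, 20), (9, 1)) = 21.0238
d((0, 20), (-8, -3)) = 24.3516
d((0, 20), (1, 15)) = 5.099 <-- minimum
d((0, 20), (-6, 5)) = 16.1555
d((-1, -5), (9, 1)) = 11.6619
d((-1, -5), (-8, -3)) = 7.2801
d((-1, -5), (1, 15)) = 20.0998
d((-1, -5), (-6, 5)) = 11.1803
d((9, 1), (-8, -3)) = 17.4642
d((9, 1), (1, 15)) = 16.1245
d((9, 1), (-6, 5)) = 15.5242
d((-8, -3), (1, 15)) = 20.1246
d((-8, -3), (-6, 5)) = 8.2462
d((1, 15), (-6, 5)) = 12.2066

Closest pair: (0, 20) and (1, 15) with distance 5.099

The closest pair is (0, 20) and (1, 15) with Euclidean distance 5.099. For 7 points, brute-force pairwise comparison is shown above. For large n, the divide-and-conquer algorithm (sort by x, recurse on halves, check the dividing strip) achieves O(n log n).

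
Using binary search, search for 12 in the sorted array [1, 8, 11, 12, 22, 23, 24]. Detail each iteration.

Binary search for 12 in [1, 8, 11, 12, 22, 23, 24]:

lo=0, hi=6, mid=3, arr[mid]=12 -> Found target at index 3!

Binary search finds 12 at index 3 after 1 comparisons. The search repeatedly halves the search space by comparing with the middle element.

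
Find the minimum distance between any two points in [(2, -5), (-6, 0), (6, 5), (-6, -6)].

Computing all pairwise distances among 4 points:

d((2, -5), (-6, 0)) = 9.434
d((2, -5), (6, 5)) = 10.7703
d((2, -5), (-6, -6)) = 8.0623
d((-6, 0), (6, 5)) = 13.0
d((-6, 0), (-6, -6)) = 6.0 <-- minimum
d((6, 5), (-6, -6)) = 16.2788

Closest pair: (-6, 0) and (-6, -6) with distance 6.0

The closest pair is (-6, 0) and (-6, -6) with Euclidean distance 6.0. For 4 points, brute-force pairwise comparison is shown above. For large n, the divide-and-conquer algorithm (sort by x, recurse on halves, check the dividing strip) achieves O(n log n).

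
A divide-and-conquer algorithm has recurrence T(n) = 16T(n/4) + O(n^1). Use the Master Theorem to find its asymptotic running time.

Master Theorem for T(n) = 16T(n/4) + O(n^1):

a = 16, b = 4, c = 1
log_b(a) = log_4(16) = 2.0000

Case 1: c = 1 < log_4(16) = 2.0000
T(n) = O(n^(log_4 16)) = O(n^2)

For T(n) = 16T(n/4) + O(n^1): log_4(16) = 2.0000. This is Case 1 of the Master Theorem (c < log_b(a), work dominated by leaves), giving O(n^2).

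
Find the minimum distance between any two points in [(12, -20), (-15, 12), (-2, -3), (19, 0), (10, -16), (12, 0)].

Computing all pairwise distances among 6 points:

d((12, -20), (-15, 12)) = 41.8688
d((12, -20), (-2, -3)) = 22.0227
d((12, -20), (19, 0)) = 21.1896
d((12, -20), (10, -16)) = 4.4721 <-- minimum
d((12, -20), (12, 0)) = 20.0
d((-15, 12), (-2, -3)) = 19.8494
d((-15, 12), (19, 0)) = 36.0555
d((-15, 12), (10, -16)) = 37.5366
d((-15, 12), (12, 0)) = 29.5466
d((-2, -3), (19, 0)) = 21.2132
d((-2, -3), (10, -16)) = 17.6918
d((-2, -3), (12, 0)) = 14.3178
d((19, 0), (10, -16)) = 18.3576
d((19, 0), (12, 0)) = 7.0
d((10, -16), (12, 0)) = 16.1245

Closest pair: (12, -20) and (10, -16) with distance 4.4721

The closest pair is (12, -20) and (10, -16) with Euclidean distance 4.4721. For 6 points, brute-force pairwise comparison is shown above. For large n, the divide-and-conquer algorithm (sort by x, recurse on halves, check the dividing strip) achieves O(n log n).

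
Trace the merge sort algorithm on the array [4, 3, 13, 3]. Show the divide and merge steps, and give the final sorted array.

Merge sort trace:

Split: [4, 3, 13, 3] -> [4, 3] and [13, 3]
  Split: [4, 3] -> [4] and [3]
  Merge: [4] + [3] -> [3, 4]
  Split: [13, 3] -> [13] and [3]
  Merge: [13] + [3] -> [3, 13]
Merge: [3, 4] + [3, 13] -> [3, 3, 4, 13]

Final sorted array: [3, 3, 4, 13]

The merge sort proceeds by recursively splitting the array and merging sorted halves.
After all merges, the sorted array is [3, 3, 4, 13].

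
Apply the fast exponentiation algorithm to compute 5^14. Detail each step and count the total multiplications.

Computing 5^14 by squaring (build up from 5^1; each line after the first costs one multiplication):

5^1 = 5
5^2 = (5^1)^2 = 5^2 = 25
5^3 = 5 * 5^2 = 5 * 25 = 125
5^6 = (5^3)^2 = 125^2 = 15625
5^7 = 5 * 5^6 = 5 * 15625 = 78125
5^14 = (5^7)^2 = 78125^2 = 6103515625

Result: 6103515625
Multiplications needed: 5 (5 lines after 5^1)

5^14 = 6103515625. Using exponentiation by squaring, this requires 5 multiplications. The key idea: if the exponent is even, square the half-power; if odd, multiply by the base once.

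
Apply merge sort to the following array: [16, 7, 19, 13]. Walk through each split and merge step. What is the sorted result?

Merge sort trace:

Split: [16, 7, 19, 13] -> [16, 7] and [19, 13]
  Split: [16, 7] -> [16] and [7]
  Merge: [16] + [7] -> [7, 16]
  Split: [19, 13] -> [19] and [13]
  Merge: [19] + [13] -> [13, 19]
Merge: [7, 16] + [13, 19] -> [7, 13, 16, 19]

Final sorted array: [7, 13, 16, 19]

The merge sort proceeds by recursively splitting the array and merging sorted halves.
After all merges, the sorted array is [7, 13, 16, 19].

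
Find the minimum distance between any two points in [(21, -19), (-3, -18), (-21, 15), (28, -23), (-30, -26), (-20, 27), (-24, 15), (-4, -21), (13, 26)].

Computing all pairwise distances among 9 points:

d((21, -19), (-3, -18)) = 24.0208
d((21, -19), (-21, 15)) = 54.037
d((21, -19), (28, -23)) = 8.0623
d((21, -19), (-30, -26)) = 51.4782
d((21, -19), (-20, 27)) = 61.6198
d((21, -19), (-24, 15)) = 56.4004
d((21, -19), (-4, -21)) = 25.0799
d((21, -19), (13, 26)) = 45.7056
d((-3, -18), (-21, 15)) = 37.5899
d((-3, -18), (28, -23)) = 31.4006
d((-3, -18), (-30, -26)) = 28.1603
d((-3, -18), (-20, 27)) = 48.1041
d((-3, -18), (-24, 15)) = 39.1152
d((-3, -18), (-4, -21)) = 3.1623
d((-3, -18), (13, 26)) = 46.8188
d((-21, 15), (28, -23)) = 62.0081
d((-21, 15), (-30, -26)) = 41.9762
d((-21, 15), (-20, 27)) = 12.0416
d((-21, 15), (-24, 15)) = 3.0 <-- minimum
d((-21, 15), (-4, -21)) = 39.8121
d((-21, 15), (13, 26)) = 35.7351
d((28, -23), (-30, -26)) = 58.0775
d((28, -23), (-20, 27)) = 69.3109
d((28, -23), (-24, 15)) = 64.405
d((28, -23), (-4, -21)) = 32.0624
d((28, -23), (13, 26)) = 51.2445
d((-30, -26), (-20, 27)) = 53.9351
d((-30, -26), (-24, 15)) = 41.4367
d((-30, -26), (-4, -21)) = 26.4764
d((-30, -26), (13, 26)) = 67.4759
d((-20, 27), (-24, 15)) = 12.6491
d((-20, 27), (-4, -21)) = 50.5964
d((-20, 27), (13, 26)) = 33.0151
d((-24, 15), (-4, -21)) = 41.1825
d((-24, 15), (13, 26)) = 38.6005
d((-4, -21), (13, 26)) = 49.98

Closest pair: (-21, 15) and (-24, 15) with distance 3.0

The closest pair is (-21, 15) and (-24, 15) with Euclidean distance 3.0. For 9 points, brute-force pairwise comparison is shown above. For large n, the divide-and-conquer algorithm (sort by x, recurse on halves, check the dividing strip) achieves O(n log n).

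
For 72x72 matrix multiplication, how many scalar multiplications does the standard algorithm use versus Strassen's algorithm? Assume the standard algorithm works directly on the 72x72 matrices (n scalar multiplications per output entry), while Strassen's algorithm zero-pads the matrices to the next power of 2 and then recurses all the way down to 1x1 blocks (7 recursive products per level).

Matrix multiplication for 72x72 matrices:

Strassen's algorithm requires power-of-2 dimensions. Pad 72x72 to 128x128 (next power of 2).

Standard algorithm: 72^3 = 373248 multiplications
Strassen's algorithm: 7^(log2(128)) = 7^7 = 823543 multiplications
Difference: 373248 - 823543 = -450295 (Strassen uses MORE here due to padding overhead — for small or just-over-power-of-2 n, padding can outweigh the per-level savings)

Standard: 373248 multiplications (72^3). Strassen: 823543 multiplications (7^7, after padding to 128x128). Strassen reduces 8 recursive multiplications to 7 at each level.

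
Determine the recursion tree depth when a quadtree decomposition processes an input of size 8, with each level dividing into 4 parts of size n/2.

For divide and conquer with division factor 2:

Problem sizes at each level:
Level 0: 8
Level 1: 4
Level 2: 2
Level 3: 1

The root is level 0 and the size-1 base case is level 3 (the tree spans levels 0 through 3, i.e. 4 levels counting the root), so the depth is the number of divisions: log_2(8) = 3

The recursion tree depth is log_2(8) = 3. At each level, the problem size is divided by 2, so it takes 3 divisions to reduce to a base case of size 1. The algorithm makes 4 recursive calls at each level.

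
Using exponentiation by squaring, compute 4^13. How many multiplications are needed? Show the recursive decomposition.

Computing 4^13 by squaring (build up from 4^1; each line after the first costs one multiplication):

4^1 = 4
4^2 = (4^1)^2 = 4^2 = 16
4^3 = 4 * 4^2 = 4 * 16 = 64
4^6 = (4^3)^2 = 64^2 = 4096
4^12 = (4^6)^2 = 4096^2 = 16777216
4^13 = 4 * 4^12 = 4 * 16777216 = 67108864

Result: 67108864
Multiplications needed: 5 (5 lines after 4^1)

4^13 = 67108864. Using exponentiation by squaring, this requires 5 multiplications. The key idea: if the exponent is even, square the half-power; if odd, multiply by the base once.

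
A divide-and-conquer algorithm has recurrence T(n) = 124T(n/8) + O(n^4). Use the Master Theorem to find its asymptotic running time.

Master Theorem for T(n) = 124T(n/8) + O(n^4):

a = 124, b = 8, c = 4
log_b(a) = log_8(124) = 2.3181

Case 3: c = 4 > log_8(124) = 2.3181
T(n) = O(n^4) = O(n^4)

For T(n) = 124T(n/8) + O(n^4): log_8(124) = 2.3181. This is Case 3 of the Master Theorem (c > log_b(a), work dominated by root), giving O(n^4).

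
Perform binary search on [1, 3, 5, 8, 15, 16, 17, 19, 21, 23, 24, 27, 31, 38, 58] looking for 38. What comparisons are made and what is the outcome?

Binary search for 38 in [1, 3, 5, 8, 15, 16, 17, 19, 21, 23, 24, 27, 31, 38, 58]:

lo=0, hi=14, mid=7, arr[mid]=19 -> 19 < 38, search right half
lo=8, hi=14, mid=11, arr[mid]=27 -> 27 < 38, search right half
lo=12, hi=14, mid=13, arr[mid]=38 -> Found target at index 13!

Binary search finds 38 at index 13 after 3 comparisons. The search repeatedly halves the search space by comparing with the middle element.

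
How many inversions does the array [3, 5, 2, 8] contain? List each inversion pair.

Finding inversions in [3, 5, 2, 8]:

(0, 2): arr[0]=3 > arr[2]=2
(1, 2): arr[1]=5 > arr[2]=2

Total inversions: 2

The array has 2 inversion(s): (0,2), (1,2). Each pair (i,j) satisfies i < j and arr[i] > arr[j].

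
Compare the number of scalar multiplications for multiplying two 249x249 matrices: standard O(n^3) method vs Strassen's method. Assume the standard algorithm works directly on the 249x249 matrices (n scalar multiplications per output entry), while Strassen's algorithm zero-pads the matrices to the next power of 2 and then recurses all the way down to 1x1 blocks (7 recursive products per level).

Matrix multiplication for 249x249 matrices:

Strassen's algorithm requires power-of-2 dimensions. Pad 249x249 to 256x256 (next power of 2).

Standard algorithm: 249^3 = 15438249 multiplications
Strassen's algorithm: 7^(log2(256)) = 7^8 = 5764801 multiplications
Savings: 15438249 - 5764801 = 9673448 multiplications

Standard: 15438249 multiplications (249^3). Strassen: 5764801 multiplications (7^8, after padding to 256x256). Strassen reduces 8 recursive multiplications to 7 at each level.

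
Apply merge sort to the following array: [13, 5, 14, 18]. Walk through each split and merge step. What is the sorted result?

Merge sort trace:

Split: [13, 5, 14, 18] -> [13, 5] and [14, 18]
  Split: [13, 5] -> [13] and [5]
  Merge: [13] + [5] -> [5, 13]
  Split: [14, 18] -> [14] and [18]
  Merge: [14] + [18] -> [14, 18]
Merge: [5, 13] + [14, 18] -> [5, 13, 14, 18]

Final sorted array: [5, 13, 14, 18]

The merge sort proceeds by recursively splitting the array and merging sorted halves.
After all merges, the sorted array is [5, 13, 14, 18].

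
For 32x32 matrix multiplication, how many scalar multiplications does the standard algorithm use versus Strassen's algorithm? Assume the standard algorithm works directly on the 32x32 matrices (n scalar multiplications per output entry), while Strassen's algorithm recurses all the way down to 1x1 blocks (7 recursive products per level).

Matrix multiplication for 32x32 matrices:

Standard algorithm: 32^3 = 32768 multiplications
Strassen's algorithm: 7^(log2(32)) = 7^5 = 16807 multiplications
Savings: 32768 - 16807 = 15961 multiplications

Standard: 32768 multiplications (32^3). Strassen: 16807 multiplications (7^5). Strassen reduces 8 recursive multiplications to 7 at each level.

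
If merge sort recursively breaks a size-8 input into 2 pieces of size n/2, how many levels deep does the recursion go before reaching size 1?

For divide and conquer with division factor 2:

Problem sizes at each level:
Level 0: 8
Level 1: 4
Level 2: 2
Level 3: 1

The root is level 0 and the size-1 base case is level 3 (the tree spans levels 0 through 3, i.e. 4 levels counting the root), so the depth is the number of divisions: log_2(8) = 3

The recursion tree depth is log_2(8) = 3. At each level, the problem size is divided by 2, so it takes 3 divisions to reduce to a base case of size 1. The algorithm makes 2 recursive calls at each level.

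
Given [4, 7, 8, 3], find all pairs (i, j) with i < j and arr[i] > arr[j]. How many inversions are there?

Finding inversions in [4, 7, 8, 3]:

(0, 3): arr[0]=4 > arr[3]=3
(1, 3): arr[1]=7 > arr[3]=3
(2, 3): arr[2]=8 > arr[3]=3

Total inversions: 3

The array has 3 inversion(s): (0,3), (1,3), (2,3). Each pair (i,j) satisfies i < j and arr[i] > arr[j].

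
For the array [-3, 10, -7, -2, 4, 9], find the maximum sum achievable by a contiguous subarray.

Using Kadane's algorithm on [-3, 10, -7, -2, 4, 9]:

Scanning through the array:
Position 1 (value 10): max_ending_here = 10, max_so_far = 10
Position 2 (value -7): max_ending_here = 3, max_so_far = 10
Position 3 (value -2): max_ending_here = 1, max_so_far = 10
Position 4 (value 4): max_ending_here = 5, max_so_far = 10
Position 5 (value 9): max_ending_here = 14, max_so_far = 14

Maximum subarray: [10, -7, -2, 4, 9]
Maximum sum: 14

The maximum subarray is [10, -7, -2, 4, 9] with sum 14. This subarray runs from index 1 to index 5.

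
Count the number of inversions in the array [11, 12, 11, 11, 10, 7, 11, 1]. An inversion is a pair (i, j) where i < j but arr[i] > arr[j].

Finding inversions in [11, 12, 11, 11, 10, 7, 11, 1]:

(0, 4): arr[0]=11 > arr[4]=10
(0, 5): arr[0]=11 > arr[5]=7
(0, 7): arr[0]=11 > arr[7]=1
(1, 2): arr[1]=12 > arr[2]=11
(1, 3): arr[1]=12 > arr[3]=11
(1, 4): arr[1]=12 > arr[4]=10
(1, 5): arr[1]=12 > arr[5]=7
(1, 6): arr[1]=12 > arr[6]=11
(1, 7): arr[1]=12 > arr[7]=1
(2, 4): arr[2]=11 > arr[4]=10
(2, 5): arr[2]=11 > arr[5]=7
(2, 7): arr[2]=11 > arr[7]=1
(3, 4): arr[3]=11 > arr[4]=10
(3, 5): arr[3]=11 > arr[5]=7
(3, 7): arr[3]=11 > arr[7]=1
(4, 5): arr[4]=10 > arr[5]=7
(4, 7): arr[4]=10 > arr[7]=1
(5, 7): arr[5]=7 > arr[7]=1
(6, 7): arr[6]=11 > arr[7]=1

Total inversions: 19

The array has 19 inversion(s): (0,4), (0,5), (0,7), (1,2), (1,3), (1,4), (1,5), (1,6), (1,7), (2,4), (2,5), (2,7), (3,4), (3,5), (3,7), (4,5), (4,7), (5,7), (6,7). Each pair (i,j) satisfies i < j and arr[i] > arr[j].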